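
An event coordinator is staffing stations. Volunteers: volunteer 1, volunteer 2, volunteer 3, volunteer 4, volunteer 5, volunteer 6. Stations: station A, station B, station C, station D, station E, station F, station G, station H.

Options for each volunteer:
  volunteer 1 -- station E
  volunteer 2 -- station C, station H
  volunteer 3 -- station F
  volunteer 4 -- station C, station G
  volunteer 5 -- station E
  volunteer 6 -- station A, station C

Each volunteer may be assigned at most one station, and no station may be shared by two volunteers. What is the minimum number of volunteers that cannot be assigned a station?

For example, pair volunteer 1→station E, volunteer 2→station H, volunteer 3→station F, volunteer 4→station C, volunteer 6→station A.
The set {volunteer 1, volunteer 5} has only 1 neighbour ({station E}), so by Hall's theorem at most 5 of the 6 volunteers can be matched.
That matches 5 of the 6, leaving 1 unmatched; no matching can do better.

1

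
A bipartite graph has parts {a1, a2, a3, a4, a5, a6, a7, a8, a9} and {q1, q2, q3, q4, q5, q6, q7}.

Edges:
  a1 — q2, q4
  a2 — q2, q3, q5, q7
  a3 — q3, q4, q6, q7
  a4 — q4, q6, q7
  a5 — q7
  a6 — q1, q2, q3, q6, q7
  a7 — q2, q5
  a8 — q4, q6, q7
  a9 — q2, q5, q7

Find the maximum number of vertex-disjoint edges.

For example, pair a1-q4, a2-q5, a3-q3, a4-q6, a5-q7, a6-q1, a7-q2.
The set {a1, a2, a3, a4, a5, a7, a8, a9} has only 6 neighbours ({q2, q3, q4, q5, q6, q7}), so by Hall's theorem at most 7 of the 9 left vertices can be matched.

7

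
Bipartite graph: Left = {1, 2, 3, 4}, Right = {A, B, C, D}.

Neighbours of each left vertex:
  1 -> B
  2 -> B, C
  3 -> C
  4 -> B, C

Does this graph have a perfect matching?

The set {1, 2, 3, 4} has only 2 neighbours ({B, C}), so by Hall's theorem at most 2 of the 4 left vertices can be matched.
Hence no matching covers every left vertex.

No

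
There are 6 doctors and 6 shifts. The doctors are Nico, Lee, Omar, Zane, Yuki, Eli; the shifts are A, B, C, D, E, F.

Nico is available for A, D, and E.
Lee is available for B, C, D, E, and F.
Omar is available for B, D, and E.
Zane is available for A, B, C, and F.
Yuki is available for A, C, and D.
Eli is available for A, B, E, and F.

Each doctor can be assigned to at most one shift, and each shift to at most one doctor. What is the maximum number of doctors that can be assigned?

A valid assignment of size 6: Nico-A, Lee-E, Omar-D, Zane-F, Yuki-C, Eli-B.
All 6 doctors are matched, so no larger matching exists.

6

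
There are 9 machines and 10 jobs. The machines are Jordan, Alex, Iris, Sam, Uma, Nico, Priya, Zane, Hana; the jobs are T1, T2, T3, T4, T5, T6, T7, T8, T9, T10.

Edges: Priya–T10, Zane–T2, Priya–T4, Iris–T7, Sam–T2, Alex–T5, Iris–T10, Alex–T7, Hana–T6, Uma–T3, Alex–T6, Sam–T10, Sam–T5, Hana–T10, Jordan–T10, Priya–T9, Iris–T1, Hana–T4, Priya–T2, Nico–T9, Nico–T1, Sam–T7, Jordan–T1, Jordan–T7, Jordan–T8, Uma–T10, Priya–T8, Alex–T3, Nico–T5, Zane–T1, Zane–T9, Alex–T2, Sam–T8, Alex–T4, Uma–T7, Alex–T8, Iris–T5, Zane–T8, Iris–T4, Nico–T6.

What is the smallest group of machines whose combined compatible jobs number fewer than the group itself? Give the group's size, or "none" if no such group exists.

none

A matching saturating every machine exists, for instance Jordan→T1, Alex→T4, Iris→T5, Sam→T7, Uma→T3, Nico→T9, Priya→T8, Zane→T2, Hana→T10.
By Hall's marriage theorem, this means |N(S)| ≥ |S| for every subset S, so no violating subset exists.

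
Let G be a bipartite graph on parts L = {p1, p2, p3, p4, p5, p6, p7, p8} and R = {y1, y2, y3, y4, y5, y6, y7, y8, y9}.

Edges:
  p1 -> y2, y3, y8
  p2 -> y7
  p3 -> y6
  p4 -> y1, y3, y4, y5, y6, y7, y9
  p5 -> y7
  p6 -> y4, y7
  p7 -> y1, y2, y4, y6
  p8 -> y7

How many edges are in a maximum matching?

6

A valid assignment of size 6: p1→y8, p2→y7, p3→y6, p4→y3, p6→y4, p7→y1.
The set {p2, p5, p8} has only 1 neighbour ({y7}), so by Hall's theorem at most 6 of the 8 left vertices can be matched.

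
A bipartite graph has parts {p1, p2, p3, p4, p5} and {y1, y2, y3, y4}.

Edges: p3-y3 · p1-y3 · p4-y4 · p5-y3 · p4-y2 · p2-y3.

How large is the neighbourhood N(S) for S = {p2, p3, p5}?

The union of neighbours of {p2, p3, p5} is {y3}, which has 1 element.
Since |N(S)| = 1 < |S| = 3, Hall's condition fails for this subset.

1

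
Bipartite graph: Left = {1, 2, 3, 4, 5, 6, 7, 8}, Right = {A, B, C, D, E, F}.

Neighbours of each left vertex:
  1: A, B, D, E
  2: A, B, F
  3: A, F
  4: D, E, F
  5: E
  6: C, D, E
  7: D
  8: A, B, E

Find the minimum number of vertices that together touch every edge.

6

{6, A, B, D, E, F} is a vertex cover of size 6: every edge has an endpoint in this set.
No smaller cover exists because 1–B, 2–F, 3–A, 4–D, 5–E, 6–C is a matching of size 6, and a cover must include an endpoint of each of these disjoint edges (König's theorem).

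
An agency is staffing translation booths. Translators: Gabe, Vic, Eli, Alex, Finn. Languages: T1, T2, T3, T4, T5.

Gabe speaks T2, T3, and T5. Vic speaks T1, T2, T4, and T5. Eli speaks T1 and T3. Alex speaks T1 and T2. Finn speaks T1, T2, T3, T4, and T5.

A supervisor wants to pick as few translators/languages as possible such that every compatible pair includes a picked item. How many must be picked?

5

{Gabe, Vic, Eli, Alex, Finn} is a vertex cover of size 5: every edge has an endpoint in this set.
No smaller cover exists because Gabe–T3, Vic–T5, Eli–T1, Alex–T2, Finn–T4 is a matching of size 5, and a cover must include an endpoint of each of these disjoint edges (König's theorem).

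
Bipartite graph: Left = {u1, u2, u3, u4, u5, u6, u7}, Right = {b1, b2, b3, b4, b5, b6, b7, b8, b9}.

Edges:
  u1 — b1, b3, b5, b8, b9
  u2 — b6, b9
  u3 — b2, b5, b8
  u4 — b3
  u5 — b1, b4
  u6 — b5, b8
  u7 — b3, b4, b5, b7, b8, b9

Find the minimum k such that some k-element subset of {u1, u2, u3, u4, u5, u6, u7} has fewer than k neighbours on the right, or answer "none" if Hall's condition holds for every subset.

A matching saturating every left vertex exists, for instance u1→b1, u2→b6, u3→b8, u4→b3, u5→b4, u6→b5, u7→b7.
By Hall's marriage theorem, this means |N(S)| ≥ |S| for every subset S, so no violating subset exists.

none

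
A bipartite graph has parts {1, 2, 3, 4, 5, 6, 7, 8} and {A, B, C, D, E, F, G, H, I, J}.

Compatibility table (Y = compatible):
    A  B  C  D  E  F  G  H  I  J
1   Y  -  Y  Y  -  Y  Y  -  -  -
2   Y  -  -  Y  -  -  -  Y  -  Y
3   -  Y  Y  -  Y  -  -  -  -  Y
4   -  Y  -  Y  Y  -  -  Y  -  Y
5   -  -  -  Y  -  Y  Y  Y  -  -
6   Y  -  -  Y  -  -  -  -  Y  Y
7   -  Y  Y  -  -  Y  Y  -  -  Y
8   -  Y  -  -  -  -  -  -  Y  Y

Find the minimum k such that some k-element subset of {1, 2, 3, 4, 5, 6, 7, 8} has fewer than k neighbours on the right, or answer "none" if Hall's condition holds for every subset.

A matching saturating every left vertex exists, for instance 1→A, 2→D, 3→E, 4→J, 5→F, 6→I, 7→G, 8→B.
By Hall's marriage theorem, this means |N(S)| ≥ |S| for every subset S, so no violating subset exists.

none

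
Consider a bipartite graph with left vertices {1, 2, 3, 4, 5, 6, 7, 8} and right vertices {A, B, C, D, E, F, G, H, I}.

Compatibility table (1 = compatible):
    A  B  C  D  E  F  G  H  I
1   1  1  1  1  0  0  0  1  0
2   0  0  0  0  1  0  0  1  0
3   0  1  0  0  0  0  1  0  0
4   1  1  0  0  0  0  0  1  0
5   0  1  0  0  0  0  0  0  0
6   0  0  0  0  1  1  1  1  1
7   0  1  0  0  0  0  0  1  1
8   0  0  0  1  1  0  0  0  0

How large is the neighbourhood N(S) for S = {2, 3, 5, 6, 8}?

7

The union of neighbours of {2, 3, 5, 6, 8} is {B, D, E, F, G, H, I}, which has 7 elements.
Since |N(S)| = 7 ≥ |S| = 5, Hall's condition holds for this subset.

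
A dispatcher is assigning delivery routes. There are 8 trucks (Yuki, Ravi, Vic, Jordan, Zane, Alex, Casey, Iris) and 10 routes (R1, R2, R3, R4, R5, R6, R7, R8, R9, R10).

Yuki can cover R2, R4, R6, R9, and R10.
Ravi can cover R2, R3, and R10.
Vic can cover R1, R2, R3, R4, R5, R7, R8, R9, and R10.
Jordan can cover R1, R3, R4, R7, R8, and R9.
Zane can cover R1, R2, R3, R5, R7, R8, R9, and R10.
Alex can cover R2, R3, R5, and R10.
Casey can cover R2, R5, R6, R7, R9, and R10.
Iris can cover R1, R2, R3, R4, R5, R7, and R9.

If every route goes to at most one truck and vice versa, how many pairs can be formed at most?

8

For example, pair Yuki-R2, Ravi-R10, Vic-R1, Jordan-R4, Zane-R3, Alex-R5, Casey-R6, Iris-R9.
All 8 trucks are matched, so no larger matching exists.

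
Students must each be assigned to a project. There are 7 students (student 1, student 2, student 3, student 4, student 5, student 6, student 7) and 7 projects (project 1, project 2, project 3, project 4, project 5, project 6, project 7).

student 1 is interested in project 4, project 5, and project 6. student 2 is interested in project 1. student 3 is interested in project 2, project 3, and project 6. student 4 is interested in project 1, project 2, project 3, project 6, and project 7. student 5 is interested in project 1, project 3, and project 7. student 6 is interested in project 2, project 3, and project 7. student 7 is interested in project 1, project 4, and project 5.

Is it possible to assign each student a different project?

Yes

A valid assignment of size 7: student 1-project 5, student 2-project 1, student 3-project 6, student 4-project 2, student 5-project 7, student 6-project 3, student 7-project 4.
All 7 students are covered.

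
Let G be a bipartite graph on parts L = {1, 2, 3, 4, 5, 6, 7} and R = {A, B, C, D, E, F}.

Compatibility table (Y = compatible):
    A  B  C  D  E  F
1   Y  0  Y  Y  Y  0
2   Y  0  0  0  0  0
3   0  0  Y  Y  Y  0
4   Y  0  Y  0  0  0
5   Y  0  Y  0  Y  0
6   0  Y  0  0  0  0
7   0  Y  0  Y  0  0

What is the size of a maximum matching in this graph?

For example, pair 1→E, 2→A, 3→D, 4→C, 6→B.
The set {1, 2, 3, 4, 5, 6, 7} has only 5 neighbours ({A, B, C, D, E}), so by Hall's theorem at most 5 of the 7 left vertices can be matched.

5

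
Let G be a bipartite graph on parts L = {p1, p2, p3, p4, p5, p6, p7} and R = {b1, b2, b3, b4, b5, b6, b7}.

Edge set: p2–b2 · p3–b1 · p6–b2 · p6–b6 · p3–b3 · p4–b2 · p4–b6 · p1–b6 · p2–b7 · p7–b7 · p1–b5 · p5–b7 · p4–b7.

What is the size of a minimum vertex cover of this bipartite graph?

The 5 edges p1–b5, p2–b2, p3–b3, p4–b6, p5–b7 form a matching, so any vertex cover needs at least 5 vertices (one per matched edge).
Conversely {p1, p3, b2, b6, b7} meets every edge and has exactly 5 vertices, so 5 is optimal.

5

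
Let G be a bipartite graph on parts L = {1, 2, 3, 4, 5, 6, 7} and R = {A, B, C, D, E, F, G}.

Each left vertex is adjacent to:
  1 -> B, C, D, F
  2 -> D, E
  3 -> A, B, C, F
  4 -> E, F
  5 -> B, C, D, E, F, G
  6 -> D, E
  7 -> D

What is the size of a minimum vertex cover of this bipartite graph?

6

The 6 edges 1–B, 2–D, 3–C, 4–F, 5–G, 6–E form a matching, so any vertex cover needs at least 6 vertices (one per matched edge).
Conversely {1, 3, 4, 5, D, E} meets every edge and has exactly 6 vertices, so 6 is optimal.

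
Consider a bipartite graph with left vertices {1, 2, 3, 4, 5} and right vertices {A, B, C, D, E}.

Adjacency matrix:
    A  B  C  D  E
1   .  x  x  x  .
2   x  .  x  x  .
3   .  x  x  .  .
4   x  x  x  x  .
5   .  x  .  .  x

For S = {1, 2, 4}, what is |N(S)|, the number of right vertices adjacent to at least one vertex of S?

The union of neighbours of {1, 2, 4} is {A, B, C, D}, which has 4 elements.
Since |N(S)| = 4 ≥ |S| = 3, Hall's condition holds for this subset.

4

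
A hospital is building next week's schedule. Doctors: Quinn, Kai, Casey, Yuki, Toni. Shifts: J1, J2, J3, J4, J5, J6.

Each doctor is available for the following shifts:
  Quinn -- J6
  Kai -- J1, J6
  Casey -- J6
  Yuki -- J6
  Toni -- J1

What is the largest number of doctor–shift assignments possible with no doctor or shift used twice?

One maximum matching: Quinn→J6, Kai→J1.
The set {Quinn, Kai, Casey, Yuki, Toni} has only 2 neighbours ({J1, J6}), so by Hall's theorem at most 2 of the 5 doctors can be matched.

2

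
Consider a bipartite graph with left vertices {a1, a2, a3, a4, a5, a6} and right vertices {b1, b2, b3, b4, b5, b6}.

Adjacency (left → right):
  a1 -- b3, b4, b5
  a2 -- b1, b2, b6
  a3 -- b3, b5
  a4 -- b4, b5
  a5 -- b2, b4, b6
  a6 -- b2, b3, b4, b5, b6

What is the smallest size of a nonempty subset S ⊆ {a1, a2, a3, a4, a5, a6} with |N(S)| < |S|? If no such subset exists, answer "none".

A matching saturating every left vertex exists, for instance a1→b4, a2→b1, a3→b3, a4→b5, a5→b2, a6→b6.
By Hall's marriage theorem, this means |N(S)| ≥ |S| for every subset S, so no violating subset exists.

none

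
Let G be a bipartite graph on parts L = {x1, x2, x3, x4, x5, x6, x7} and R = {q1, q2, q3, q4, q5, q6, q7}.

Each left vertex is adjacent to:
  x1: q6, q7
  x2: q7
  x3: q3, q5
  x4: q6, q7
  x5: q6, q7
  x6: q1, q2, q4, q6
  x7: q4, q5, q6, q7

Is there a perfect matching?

No

The set {x1, x2, x4, x5} has only 2 neighbours ({q6, q7}), so by Hall's theorem at most 5 of the 7 left vertices can be matched.
Hence no matching covers every left vertex.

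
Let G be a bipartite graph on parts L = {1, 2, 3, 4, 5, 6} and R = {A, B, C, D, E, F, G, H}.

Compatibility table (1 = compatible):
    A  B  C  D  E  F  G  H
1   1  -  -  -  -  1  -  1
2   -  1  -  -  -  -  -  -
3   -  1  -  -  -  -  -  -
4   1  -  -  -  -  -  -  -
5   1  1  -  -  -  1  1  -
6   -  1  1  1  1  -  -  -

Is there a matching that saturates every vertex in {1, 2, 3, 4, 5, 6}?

No

The set {2, 3} has only 1 neighbour ({B}), so by Hall's theorem at most 5 of the 6 left vertices can be matched.
Hence no matching covers every left vertex.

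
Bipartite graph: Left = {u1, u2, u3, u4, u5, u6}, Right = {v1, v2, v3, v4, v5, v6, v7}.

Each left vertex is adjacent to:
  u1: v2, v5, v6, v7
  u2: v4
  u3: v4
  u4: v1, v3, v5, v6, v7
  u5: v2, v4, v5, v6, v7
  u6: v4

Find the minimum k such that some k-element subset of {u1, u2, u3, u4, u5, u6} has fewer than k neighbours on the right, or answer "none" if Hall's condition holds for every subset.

Take S = {u2, u3}. Its neighbourhood is {v4}, so |N(S)| = 1 < |S| = 2.
No single vertex violates Hall's condition since each has at least one neighbour, so 2 is the minimum.

2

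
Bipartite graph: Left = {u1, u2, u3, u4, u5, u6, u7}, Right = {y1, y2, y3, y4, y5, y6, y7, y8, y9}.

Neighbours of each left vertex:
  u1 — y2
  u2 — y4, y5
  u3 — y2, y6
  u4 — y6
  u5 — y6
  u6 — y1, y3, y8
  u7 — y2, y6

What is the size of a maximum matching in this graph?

One maximum matching: u1–y2, u2–y4, u3–y6, u6–y3.
The set {u1, u3, u4, u5, u7} has only 2 neighbours ({y2, y6}), so by Hall's theorem at most 4 of the 7 left vertices can be matched.

4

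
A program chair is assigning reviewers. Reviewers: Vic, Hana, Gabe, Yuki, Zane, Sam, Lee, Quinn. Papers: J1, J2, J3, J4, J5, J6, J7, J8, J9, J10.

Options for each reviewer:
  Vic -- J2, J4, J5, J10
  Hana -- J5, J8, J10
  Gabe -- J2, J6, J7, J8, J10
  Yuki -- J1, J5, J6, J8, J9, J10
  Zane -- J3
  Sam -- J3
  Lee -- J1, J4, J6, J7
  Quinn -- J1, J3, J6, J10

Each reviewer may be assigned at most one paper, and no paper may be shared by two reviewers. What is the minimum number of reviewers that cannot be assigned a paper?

1

One maximum matching: Vic-J5, Hana-J8, Gabe-J2, Yuki-J9, Zane-J3, Lee-J6, Quinn-J10.
The set {Zane, Sam} has only 1 neighbour ({J3}), so by Hall's theorem at most 7 of the 8 reviewers can be matched.
That matches 7 of the 8, leaving 1 unmatched; no matching can do better.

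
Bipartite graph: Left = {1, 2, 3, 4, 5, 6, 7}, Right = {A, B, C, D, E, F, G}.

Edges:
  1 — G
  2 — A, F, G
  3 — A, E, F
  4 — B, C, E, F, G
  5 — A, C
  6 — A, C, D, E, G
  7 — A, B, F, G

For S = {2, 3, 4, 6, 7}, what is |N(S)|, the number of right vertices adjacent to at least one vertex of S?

The union of neighbours of {2, 3, 4, 6, 7} is {A, B, C, D, E, F, G}, which has 7 elements.
Since |N(S)| = 7 ≥ |S| = 5, Hall's condition holds for this subset.

7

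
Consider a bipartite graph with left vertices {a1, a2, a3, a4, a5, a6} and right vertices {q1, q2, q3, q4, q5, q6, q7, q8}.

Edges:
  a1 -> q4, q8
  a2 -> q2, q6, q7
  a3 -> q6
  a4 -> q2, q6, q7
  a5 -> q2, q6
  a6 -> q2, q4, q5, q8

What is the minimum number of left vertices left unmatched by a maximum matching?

A valid assignment of size 5: a1→q4, a2→q7, a3→q6, a4→q2, a6→q8.
The set {a2, a3, a4, a5} has only 3 neighbours ({q2, q6, q7}), so by Hall's theorem at most 5 of the 6 left vertices can be matched.
That matches 5 of the 6, leaving 1 unmatched; no matching can do better.

1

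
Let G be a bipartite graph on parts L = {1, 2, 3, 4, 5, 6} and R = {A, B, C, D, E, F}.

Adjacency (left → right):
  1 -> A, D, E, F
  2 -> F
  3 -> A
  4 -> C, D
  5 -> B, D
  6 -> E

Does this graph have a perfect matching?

One maximum matching: 1→D, 2→F, 3→A, 4→C, 5→B, 6→E.
All 6 left vertices are covered.

Yes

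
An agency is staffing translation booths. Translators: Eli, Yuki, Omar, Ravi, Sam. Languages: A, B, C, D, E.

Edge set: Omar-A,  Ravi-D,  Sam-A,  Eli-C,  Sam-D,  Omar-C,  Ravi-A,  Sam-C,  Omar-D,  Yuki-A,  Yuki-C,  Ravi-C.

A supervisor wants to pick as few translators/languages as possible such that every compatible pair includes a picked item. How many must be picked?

3

The 3 edges Eli–C, Yuki–A, Omar–D form a matching, so any vertex cover needs at least 3 vertices (one per matched edge).
Conversely {A, C, D} meets every edge and has exactly 3 vertices, so 3 is optimal.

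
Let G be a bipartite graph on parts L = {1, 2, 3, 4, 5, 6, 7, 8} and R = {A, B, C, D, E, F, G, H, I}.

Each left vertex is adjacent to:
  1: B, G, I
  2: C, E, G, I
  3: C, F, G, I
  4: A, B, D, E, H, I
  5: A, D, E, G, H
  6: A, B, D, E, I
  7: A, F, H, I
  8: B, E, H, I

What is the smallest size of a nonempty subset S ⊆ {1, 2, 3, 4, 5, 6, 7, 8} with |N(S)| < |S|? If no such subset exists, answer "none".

none

A matching saturating every left vertex exists, for instance 1→G, 2→C, 3→F, 4→H, 5→A, 6→E, 7→I, 8→B.
By Hall's marriage theorem, this means |N(S)| ≥ |S| for every subset S, so no violating subset exists.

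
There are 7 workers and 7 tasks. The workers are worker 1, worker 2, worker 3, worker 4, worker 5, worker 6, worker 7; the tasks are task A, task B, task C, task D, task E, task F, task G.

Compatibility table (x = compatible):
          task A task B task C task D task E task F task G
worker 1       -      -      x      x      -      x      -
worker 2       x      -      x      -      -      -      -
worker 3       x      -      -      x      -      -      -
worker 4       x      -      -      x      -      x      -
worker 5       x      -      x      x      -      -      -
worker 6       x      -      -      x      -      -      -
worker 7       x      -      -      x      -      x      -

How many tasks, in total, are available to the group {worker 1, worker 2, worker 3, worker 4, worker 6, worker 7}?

4

The union of neighbours of {worker 1, worker 2, worker 3, worker 4, worker 6, worker 7} is {task A, task C, task D, task F}, which has 4 elements.
Since |N(S)| = 4 < |S| = 6, Hall's condition fails for this subset.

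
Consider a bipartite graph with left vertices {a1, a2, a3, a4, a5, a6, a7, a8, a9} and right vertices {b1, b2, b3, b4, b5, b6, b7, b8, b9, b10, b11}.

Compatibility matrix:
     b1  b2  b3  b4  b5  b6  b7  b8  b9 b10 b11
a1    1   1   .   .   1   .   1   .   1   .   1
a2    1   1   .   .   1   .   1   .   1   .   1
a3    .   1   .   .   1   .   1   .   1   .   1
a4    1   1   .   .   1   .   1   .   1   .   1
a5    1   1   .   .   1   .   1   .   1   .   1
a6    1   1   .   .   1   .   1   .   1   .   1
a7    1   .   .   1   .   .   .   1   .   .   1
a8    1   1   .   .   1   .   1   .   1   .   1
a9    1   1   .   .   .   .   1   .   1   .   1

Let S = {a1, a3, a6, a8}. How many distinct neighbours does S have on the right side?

The union of neighbours of {a1, a3, a6, a8} is {b1, b2, b5, b7, b9, b11}, which has 6 elements.
Since |N(S)| = 6 ≥ |S| = 4, Hall's condition holds for this subset.

6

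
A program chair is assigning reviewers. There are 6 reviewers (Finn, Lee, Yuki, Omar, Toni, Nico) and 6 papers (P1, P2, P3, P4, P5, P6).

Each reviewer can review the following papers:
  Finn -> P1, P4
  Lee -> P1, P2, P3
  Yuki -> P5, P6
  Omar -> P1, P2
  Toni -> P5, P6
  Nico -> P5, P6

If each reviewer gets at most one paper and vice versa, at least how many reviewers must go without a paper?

1

A valid assignment of size 5: Finn–P4, Lee–P3, Yuki–P6, Omar–P1, Toni–P5.
The set {Yuki, Toni, Nico} has only 2 neighbours ({P5, P6}), so by Hall's theorem at most 5 of the 6 reviewers can be matched.
That matches 5 of the 6, leaving 1 unmatched; no matching can do better.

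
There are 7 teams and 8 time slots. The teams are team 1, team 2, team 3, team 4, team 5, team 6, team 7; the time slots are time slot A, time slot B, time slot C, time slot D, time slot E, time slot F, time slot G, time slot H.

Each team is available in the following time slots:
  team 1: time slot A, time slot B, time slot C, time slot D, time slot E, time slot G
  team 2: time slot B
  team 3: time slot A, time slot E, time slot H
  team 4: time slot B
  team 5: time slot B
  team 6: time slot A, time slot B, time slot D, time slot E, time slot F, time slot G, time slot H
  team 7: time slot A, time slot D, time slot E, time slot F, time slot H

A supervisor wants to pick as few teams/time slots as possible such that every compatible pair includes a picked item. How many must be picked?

The 5 edges team 1–time slot C, team 2–time slot B, team 3–time slot H, team 6–time slot G, team 7–time slot E form a matching, so any vertex cover needs at least 5 vertices (one per matched edge).
Conversely {team 1, team 3, team 6, team 7, time slot B} meets every edge and has exactly 5 vertices, so 5 is optimal.

5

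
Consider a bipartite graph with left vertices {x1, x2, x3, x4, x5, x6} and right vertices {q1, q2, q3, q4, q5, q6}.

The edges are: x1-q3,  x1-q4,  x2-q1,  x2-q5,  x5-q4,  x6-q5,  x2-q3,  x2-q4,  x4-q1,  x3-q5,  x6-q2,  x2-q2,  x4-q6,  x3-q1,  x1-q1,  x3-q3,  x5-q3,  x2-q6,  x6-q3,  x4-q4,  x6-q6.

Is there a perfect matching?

One maximum matching: x1→q3, x2→q2, x3→q5, x4→q1, x5→q4, x6→q6.
All 6 left vertices are covered.

Yes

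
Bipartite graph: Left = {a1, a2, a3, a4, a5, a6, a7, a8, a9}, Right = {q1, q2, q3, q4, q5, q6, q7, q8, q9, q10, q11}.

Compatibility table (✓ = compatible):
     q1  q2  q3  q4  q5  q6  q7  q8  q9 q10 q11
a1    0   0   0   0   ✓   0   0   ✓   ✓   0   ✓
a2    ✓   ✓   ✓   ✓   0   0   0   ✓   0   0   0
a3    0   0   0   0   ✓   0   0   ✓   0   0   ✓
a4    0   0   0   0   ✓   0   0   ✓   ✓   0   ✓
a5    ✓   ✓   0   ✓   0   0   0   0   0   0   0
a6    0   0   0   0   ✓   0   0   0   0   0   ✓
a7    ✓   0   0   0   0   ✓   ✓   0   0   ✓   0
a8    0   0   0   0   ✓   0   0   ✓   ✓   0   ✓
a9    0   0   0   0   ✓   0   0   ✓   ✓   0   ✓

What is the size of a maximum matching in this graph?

7

A valid assignment of size 7: a1–q9, a2–q4, a3–q5, a4–q8, a5–q2, a6–q11, a7–q6.
The set {a1, a3, a4, a6, a8, a9} has only 4 neighbours ({q11, q5, q8, q9}), so by Hall's theorem at most 7 of the 9 left vertices can be matched.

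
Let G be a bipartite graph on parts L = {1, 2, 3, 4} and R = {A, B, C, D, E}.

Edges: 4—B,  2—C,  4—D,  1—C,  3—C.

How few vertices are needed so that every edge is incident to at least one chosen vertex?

2

The 2 edges 1–C, 4–B form a matching, so any vertex cover needs at least 2 vertices (one per matched edge).
Conversely {4, C} meets every edge and has exactly 2 vertices, so 2 is optimal.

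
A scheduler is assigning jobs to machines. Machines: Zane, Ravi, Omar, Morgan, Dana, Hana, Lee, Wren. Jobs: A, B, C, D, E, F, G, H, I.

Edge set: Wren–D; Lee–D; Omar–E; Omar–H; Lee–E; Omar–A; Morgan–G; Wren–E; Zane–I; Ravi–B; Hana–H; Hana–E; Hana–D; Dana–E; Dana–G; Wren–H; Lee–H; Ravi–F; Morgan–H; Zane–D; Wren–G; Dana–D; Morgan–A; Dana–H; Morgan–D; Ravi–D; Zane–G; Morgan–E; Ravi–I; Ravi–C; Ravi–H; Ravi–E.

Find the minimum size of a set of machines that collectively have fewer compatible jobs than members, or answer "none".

Take S = {Omar, Morgan, Dana, Hana, Lee, Wren}. Its neighbourhood is {A, D, E, G, H}, so |N(S)| = 5 < |S| = 6.
Every subset of size less than 6 has at least as many neighbours as members, so 6 is the minimum.

6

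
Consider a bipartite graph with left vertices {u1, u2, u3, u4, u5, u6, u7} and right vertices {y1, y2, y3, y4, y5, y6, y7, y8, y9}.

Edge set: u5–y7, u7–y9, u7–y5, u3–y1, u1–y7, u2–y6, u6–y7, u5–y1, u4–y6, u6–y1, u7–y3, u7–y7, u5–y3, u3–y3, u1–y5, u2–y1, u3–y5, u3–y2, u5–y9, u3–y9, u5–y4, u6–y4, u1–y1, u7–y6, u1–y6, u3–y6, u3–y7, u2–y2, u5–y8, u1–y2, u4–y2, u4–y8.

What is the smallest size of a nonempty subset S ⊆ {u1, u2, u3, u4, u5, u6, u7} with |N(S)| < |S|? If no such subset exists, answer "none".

none

A matching saturating every left vertex exists, for instance u1→y5, u2→y2, u3→y7, u4→y8, u5→y3, u6→y1, u7→y6.
By Hall's marriage theorem, this means |N(S)| ≥ |S| for every subset S, so no violating subset exists.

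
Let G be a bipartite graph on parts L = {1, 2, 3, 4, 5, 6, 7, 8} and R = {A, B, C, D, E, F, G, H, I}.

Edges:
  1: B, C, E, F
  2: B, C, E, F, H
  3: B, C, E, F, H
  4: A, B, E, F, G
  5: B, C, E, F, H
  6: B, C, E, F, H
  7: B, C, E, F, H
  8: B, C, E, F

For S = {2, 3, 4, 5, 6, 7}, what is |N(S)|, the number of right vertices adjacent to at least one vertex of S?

7

The union of neighbours of {2, 3, 4, 5, 6, 7} is {A, B, C, E, F, G, H}, which has 7 elements.
Since |N(S)| = 7 ≥ |S| = 6, Hall's condition holds for this subset.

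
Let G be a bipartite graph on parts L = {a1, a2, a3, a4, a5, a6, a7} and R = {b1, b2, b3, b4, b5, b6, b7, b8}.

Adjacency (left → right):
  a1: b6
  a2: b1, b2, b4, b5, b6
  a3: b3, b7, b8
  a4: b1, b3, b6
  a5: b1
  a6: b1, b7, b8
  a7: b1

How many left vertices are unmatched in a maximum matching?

1

One maximum matching: a1→b6, a2→b5, a3→b7, a4→b3, a5→b1, a6→b8.
The set {a5, a7} has only 1 neighbour ({b1}), so by Hall's theorem at most 6 of the 7 left vertices can be matched.
That matches 6 of the 7, leaving 1 unmatched; no matching can do better.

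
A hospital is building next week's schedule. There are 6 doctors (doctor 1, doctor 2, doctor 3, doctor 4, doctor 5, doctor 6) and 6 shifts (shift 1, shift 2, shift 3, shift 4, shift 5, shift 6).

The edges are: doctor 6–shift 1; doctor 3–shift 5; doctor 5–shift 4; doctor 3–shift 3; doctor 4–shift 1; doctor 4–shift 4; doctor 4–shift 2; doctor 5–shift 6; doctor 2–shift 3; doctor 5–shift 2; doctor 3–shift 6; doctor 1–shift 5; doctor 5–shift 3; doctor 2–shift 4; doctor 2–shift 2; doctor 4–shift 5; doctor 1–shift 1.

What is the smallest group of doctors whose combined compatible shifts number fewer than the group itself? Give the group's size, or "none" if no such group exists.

none

A matching saturating every doctor exists, for instance doctor 1→shift 5, doctor 2→shift 4, doctor 3→shift 6, doctor 4→shift 2, doctor 5→shift 3, doctor 6→shift 1.
By Hall's marriage theorem, this means |N(S)| ≥ |S| for every subset S, so no violating subset exists.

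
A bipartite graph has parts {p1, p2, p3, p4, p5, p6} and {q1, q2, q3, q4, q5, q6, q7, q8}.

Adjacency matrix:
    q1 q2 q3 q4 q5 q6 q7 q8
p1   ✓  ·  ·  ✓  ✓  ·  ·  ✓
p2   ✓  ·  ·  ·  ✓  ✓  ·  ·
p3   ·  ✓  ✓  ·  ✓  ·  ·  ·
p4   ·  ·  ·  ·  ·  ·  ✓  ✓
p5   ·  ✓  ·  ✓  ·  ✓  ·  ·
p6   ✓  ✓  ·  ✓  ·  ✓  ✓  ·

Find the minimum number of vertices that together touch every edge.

6

A maximum matching has 6 edges (e.g. p1–q4, p2–q1, p3–q5, p4–q8, p5–q2, p6–q6).
By König's theorem the minimum vertex cover has the same size. One such cover is {p1, p2, p3, p4, p5, p6}.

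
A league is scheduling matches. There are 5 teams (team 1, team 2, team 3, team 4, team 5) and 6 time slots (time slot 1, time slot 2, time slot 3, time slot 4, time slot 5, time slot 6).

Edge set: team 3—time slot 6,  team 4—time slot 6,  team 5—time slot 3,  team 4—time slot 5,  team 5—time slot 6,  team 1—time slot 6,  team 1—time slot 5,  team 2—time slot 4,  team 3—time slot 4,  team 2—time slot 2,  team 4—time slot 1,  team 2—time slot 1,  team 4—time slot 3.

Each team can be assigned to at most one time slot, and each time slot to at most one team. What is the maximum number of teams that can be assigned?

5

One maximum matching: team 1→time slot 6, team 2→time slot 2, team 3→time slot 4, team 4→time slot 5, team 5→time slot 3.
All 5 teams are matched, so no larger matching exists.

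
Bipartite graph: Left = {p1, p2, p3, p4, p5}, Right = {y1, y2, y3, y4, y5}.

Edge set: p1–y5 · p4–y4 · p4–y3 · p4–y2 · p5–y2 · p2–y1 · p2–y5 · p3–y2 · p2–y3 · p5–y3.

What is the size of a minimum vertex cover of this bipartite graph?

5

The 5 edges p1–y5, p2–y1, p3–y2, p4–y4, p5–y3 form a matching, so any vertex cover needs at least 5 vertices (one per matched edge).
Conversely {p1, p2, p3, p4, p5} meets every edge and has exactly 5 vertices, so 5 is optimal.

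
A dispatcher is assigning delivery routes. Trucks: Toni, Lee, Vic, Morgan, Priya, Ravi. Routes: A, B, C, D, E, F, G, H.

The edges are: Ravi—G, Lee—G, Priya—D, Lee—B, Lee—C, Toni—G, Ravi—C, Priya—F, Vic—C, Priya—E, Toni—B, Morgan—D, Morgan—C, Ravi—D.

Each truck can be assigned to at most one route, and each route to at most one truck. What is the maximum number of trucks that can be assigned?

5

A valid assignment of size 5: Toni–G, Lee–B, Vic–C, Morgan–D, Priya–E.
The set {Toni, Lee, Vic, Morgan, Ravi} has only 4 neighbours ({B, C, D, G}), so by Hall's theorem at most 5 of the 6 trucks can be matched.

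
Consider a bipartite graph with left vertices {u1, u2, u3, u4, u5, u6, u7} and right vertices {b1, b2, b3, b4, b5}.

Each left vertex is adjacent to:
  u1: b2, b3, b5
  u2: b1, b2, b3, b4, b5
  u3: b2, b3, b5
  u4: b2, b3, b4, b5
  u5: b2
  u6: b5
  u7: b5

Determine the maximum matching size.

A valid assignment of size 5: u1→b5, u2→b1, u3→b3, u4→b4, u5→b2.
The set {u1, u3, u5, u6, u7} has only 3 neighbours ({b2, b3, b5}), so by Hall's theorem at most 5 of the 7 left vertices can be matched.

5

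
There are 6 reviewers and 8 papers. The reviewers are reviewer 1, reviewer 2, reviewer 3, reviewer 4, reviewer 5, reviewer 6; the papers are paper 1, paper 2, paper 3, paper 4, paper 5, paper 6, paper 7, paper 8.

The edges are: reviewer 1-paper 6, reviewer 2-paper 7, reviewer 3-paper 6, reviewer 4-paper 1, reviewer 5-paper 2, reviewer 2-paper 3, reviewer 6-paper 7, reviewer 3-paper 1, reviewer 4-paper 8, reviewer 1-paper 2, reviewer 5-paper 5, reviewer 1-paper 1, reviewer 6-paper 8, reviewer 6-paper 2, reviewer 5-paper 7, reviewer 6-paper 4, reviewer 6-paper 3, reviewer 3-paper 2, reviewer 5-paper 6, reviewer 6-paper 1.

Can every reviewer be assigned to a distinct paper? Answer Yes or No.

Yes

One maximum matching: reviewer 1–paper 1, reviewer 2–paper 3, reviewer 3–paper 6, reviewer 4–paper 8, reviewer 5–paper 7, reviewer 6–paper 2.
Every reviewer is matched, so this matching saturates all of them.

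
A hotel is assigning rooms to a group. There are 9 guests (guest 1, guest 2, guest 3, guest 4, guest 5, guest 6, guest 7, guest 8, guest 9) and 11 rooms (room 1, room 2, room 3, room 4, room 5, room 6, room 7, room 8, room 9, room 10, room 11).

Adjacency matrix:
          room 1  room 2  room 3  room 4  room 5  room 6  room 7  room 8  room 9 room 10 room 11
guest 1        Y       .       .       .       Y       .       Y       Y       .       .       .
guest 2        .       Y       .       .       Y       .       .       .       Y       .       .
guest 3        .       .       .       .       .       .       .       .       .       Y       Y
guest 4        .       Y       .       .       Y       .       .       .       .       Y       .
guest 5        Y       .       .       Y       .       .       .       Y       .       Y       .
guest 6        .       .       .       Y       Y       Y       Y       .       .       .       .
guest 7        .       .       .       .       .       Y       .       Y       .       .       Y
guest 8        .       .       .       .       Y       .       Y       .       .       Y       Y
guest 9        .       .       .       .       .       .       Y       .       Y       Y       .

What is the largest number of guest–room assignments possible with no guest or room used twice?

9

A valid assignment of size 9: guest 1-room 1, guest 2-room 9, guest 3-room 10, guest 4-room 5, guest 5-room 8, guest 6-room 4, guest 7-room 6, guest 8-room 11, guest 9-room 7.
This saturates every guest, so 9 is the maximum.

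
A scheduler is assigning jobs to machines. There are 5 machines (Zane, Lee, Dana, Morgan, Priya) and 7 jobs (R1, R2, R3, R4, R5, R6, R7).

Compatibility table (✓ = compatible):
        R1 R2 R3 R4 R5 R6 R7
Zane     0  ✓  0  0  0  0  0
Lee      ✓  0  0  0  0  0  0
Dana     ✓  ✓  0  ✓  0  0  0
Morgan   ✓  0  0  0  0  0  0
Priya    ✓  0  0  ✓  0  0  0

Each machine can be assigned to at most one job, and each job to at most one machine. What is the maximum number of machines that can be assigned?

For example, pair Zane→R2, Lee→R1, Dana→R4.
The set {Zane, Lee, Dana, Morgan, Priya} has only 3 neighbours ({R1, R2, R4}), so by Hall's theorem at most 3 of the 5 machines can be matched.

3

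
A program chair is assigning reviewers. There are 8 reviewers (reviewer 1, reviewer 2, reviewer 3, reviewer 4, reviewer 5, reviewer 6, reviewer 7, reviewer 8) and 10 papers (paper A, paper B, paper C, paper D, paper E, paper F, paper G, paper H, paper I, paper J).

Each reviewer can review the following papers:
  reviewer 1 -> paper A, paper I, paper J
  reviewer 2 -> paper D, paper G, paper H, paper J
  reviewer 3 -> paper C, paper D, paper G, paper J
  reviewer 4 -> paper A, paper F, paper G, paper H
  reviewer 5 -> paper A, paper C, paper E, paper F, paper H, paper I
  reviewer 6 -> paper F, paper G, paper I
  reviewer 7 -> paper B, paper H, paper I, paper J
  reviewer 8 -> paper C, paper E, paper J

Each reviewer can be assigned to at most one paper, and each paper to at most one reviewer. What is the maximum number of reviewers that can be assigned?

A valid assignment of size 8: reviewer 1→paper J, reviewer 2→paper D, reviewer 3→paper C, reviewer 4→paper A, reviewer 5→paper I, reviewer 6→paper F, reviewer 7→paper B, reviewer 8→paper E.
This saturates every reviewer, so 8 is the maximum.

8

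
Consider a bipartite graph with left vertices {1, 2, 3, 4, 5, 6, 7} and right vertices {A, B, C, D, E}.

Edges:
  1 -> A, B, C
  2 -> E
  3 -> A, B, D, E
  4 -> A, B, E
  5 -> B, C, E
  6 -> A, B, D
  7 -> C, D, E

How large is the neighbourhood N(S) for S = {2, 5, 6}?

5

The union of neighbours of {2, 5, 6} is {A, B, C, D, E}, which has 5 elements.
Since |N(S)| = 5 ≥ |S| = 3, Hall's condition holds for this subset.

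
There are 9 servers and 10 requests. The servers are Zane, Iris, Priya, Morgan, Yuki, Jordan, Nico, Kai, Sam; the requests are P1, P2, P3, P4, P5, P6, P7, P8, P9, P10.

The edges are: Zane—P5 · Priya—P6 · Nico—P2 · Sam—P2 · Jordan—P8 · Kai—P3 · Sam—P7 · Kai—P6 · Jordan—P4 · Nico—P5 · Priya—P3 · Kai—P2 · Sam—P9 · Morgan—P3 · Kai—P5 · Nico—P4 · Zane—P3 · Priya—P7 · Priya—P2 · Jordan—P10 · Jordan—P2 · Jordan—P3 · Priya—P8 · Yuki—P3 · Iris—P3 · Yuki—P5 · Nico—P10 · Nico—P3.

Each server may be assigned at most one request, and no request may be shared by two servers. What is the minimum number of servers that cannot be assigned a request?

2

One maximum matching: Zane–P5, Iris–P3, Priya–P7, Jordan–P8, Nico–P2, Kai–P6, Sam–P9.
The set {Zane, Iris, Morgan, Yuki} has only 2 neighbours ({P3, P5}), so by Hall's theorem at most 7 of the 9 servers can be matched.
That matches 7 of the 9, leaving 2 unmatched; no matching can do better.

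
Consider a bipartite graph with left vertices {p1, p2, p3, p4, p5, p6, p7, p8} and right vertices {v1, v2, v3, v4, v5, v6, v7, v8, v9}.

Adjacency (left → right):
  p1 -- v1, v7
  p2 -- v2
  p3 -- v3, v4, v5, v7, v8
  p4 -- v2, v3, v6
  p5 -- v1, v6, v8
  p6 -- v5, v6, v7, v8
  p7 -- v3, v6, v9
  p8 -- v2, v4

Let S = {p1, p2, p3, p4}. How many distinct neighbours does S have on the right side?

The union of neighbours of {p1, p2, p3, p4} is {v1, v2, v3, v4, v5, v6, v7, v8}, which has 8 elements.
Since |N(S)| = 8 ≥ |S| = 4, Hall's condition holds for this subset.

8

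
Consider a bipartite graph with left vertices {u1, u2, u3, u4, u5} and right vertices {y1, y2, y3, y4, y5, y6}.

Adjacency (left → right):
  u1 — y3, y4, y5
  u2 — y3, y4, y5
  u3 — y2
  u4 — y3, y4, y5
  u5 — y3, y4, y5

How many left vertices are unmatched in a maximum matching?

1

For example, pair u1–y5, u2–y4, u3–y2, u4–y3.
The set {u1, u2, u4, u5} has only 3 neighbours ({y3, y4, y5}), so by Hall's theorem at most 4 of the 5 left vertices can be matched.
That matches 4 of the 5, leaving 1 unmatched; no matching can do better.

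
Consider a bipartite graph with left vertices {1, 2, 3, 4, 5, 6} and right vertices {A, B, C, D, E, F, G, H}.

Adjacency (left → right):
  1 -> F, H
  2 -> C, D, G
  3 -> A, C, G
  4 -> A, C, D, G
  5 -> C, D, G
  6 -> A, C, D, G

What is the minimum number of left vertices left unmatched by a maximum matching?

1

A valid assignment of size 5: 1-F, 2-D, 3-A, 4-C, 5-G.
The set {2, 3, 4, 5, 6} has only 4 neighbours ({A, C, D, G}), so by Hall's theorem at most 5 of the 6 left vertices can be matched.
That matches 5 of the 6, leaving 1 unmatched; no matching can do better.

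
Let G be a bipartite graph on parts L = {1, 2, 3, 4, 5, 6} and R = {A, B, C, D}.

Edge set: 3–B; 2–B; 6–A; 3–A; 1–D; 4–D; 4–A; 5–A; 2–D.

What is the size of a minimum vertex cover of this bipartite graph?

A maximum matching has 3 edges (e.g. 1–D, 2–B, 3–A).
By König's theorem the minimum vertex cover has the same size. One such cover is {A, B, D}.

3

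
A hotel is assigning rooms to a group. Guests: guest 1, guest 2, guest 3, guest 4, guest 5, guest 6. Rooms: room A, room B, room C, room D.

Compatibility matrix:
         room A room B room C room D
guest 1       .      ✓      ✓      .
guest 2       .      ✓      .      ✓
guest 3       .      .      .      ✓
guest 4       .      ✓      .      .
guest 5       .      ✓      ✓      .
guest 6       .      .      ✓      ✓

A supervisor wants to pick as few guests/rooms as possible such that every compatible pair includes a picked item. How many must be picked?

{room B, room C, room D} is a vertex cover of size 3: every edge has an endpoint in this set.
No smaller cover exists because guest 1–room C, guest 2–room B, guest 3–room D is a matching of size 3, and a cover must include an endpoint of each of these disjoint edges (König's theorem).

3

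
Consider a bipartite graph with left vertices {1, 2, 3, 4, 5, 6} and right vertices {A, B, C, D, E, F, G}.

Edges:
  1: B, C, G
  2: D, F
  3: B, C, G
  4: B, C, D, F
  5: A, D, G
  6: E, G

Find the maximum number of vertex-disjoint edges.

6

A valid assignment of size 6: 1-B, 2-D, 3-C, 4-F, 5-G, 6-E.
This saturates every left vertex, so 6 is the maximum.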